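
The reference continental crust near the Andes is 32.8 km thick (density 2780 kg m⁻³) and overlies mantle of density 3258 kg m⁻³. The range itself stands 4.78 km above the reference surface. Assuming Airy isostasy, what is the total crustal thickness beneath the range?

65.4 km

Root depth r = h ρ_c / (ρ_m − ρ_c) = 4.78 km × 2780 / 478 = 27.8 km.
Total thickness = T + h + r = 32.8 km + 4.78 km + 27.8 km = 65.4 km.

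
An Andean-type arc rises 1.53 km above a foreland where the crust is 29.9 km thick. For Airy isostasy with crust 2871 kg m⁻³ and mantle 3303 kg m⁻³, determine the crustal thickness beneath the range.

41.6 km

Root depth r = h ρ_c / (ρ_m − ρ_c) = 1.53 km × 2871 / 432 = 10.17 km.
Total thickness = T + h + r = 29.9 km + 1.53 km + 10.17 km = 41.6 km.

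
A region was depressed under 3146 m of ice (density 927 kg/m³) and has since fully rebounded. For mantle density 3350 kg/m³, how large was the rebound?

Removing the load lets mantle flow back in; uplift u satisfies ρ_ice t = ρ_m u.
u = t ρ_ice/ρ_m = 3146 m × 927/3350 = 871 m.

871 m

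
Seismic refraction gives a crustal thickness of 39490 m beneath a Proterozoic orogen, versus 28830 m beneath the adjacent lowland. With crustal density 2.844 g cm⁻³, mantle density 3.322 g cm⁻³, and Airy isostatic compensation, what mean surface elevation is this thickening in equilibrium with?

Excess crust Δ = 39490 m − 28830 m = 10660 m, split between elevation h and root r with h + r = Δ.
Airy balance ρ_c h = (ρ_m − ρ_c) r gives r = h ρ_c/(ρ_m − ρ_c), so h (1 + ρ_c/(ρ_m − ρ_c)) = Δ, i.e. h = Δ (ρ_m − ρ_c)/ρ_m.
h = 10660 m × 0.478/3.322 = 1530 m.

1530 m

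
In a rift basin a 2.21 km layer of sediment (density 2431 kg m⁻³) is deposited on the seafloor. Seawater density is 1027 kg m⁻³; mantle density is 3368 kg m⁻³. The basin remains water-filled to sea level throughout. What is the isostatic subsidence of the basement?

Submarine loading: the sediment displaces seawater, and the subsidence is in turn flooded, so s (ρ_m − ρ_w) = t (ρ_sed − ρ_w).
s = 2.21 km × (2431 − 1027) / (3368 − 1027) = 1.33 km.

1.33 km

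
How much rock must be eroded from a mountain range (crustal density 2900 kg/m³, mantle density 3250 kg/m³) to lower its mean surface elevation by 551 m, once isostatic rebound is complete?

Net drop Δ = e − u = e − e ρ_c/ρ_m = e (ρ_m − ρ_c)/ρ_m.
e = Δ ρ_m/(ρ_m − ρ_c) = 551 m × 3250/350 = 5120 m.

5120 m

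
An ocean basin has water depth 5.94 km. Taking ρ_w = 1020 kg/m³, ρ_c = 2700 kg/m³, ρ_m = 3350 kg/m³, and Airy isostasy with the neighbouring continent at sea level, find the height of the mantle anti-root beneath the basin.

15.4 km

Balancing pressure at the compensation depth: replacing crust with seawater at the top is compensated by replacing crust with mantle at the base: d (ρ_c − ρ_w) = a (ρ_m − ρ_c).
a = d (ρ_c − ρ_w)/(ρ_m − ρ_c) = 5.94 km × 1680/650 = 15.4 km.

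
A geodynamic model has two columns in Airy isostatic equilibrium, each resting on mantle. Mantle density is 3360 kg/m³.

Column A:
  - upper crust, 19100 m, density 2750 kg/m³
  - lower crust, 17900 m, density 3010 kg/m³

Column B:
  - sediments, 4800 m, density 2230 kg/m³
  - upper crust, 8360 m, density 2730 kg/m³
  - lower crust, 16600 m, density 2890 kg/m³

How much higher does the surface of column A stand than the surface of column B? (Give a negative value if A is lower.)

−172 m

For any compensation level in the mantle, the mantle terms cancel and isostasy reduces to e = (Σt_A − Σt_B) − (Σ(ρt)_A − Σ(ρt)_B) / ρ_m.
Σt_A = 37000 m; Σt_B = 29760 m; Σ(ρt)_A = 106404000; Σ(ρt)_B = 81500800 (in m·kg/m³).
e = (37000 − 29760) − (106404000 − 81500800) / 3360 = −172 m.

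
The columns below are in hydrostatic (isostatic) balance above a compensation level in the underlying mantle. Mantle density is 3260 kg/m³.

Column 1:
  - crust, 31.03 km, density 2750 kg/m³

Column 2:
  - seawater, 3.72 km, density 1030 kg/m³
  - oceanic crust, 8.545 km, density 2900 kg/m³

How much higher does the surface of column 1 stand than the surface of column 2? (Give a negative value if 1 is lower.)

For any compensation level in the mantle, the mantle terms cancel and isostasy reduces to e = (Σt_1 − Σt_2) − (Σ(ρt)_1 − Σ(ρt)_2) / ρ_m.
Σt_1 = 31.03 km; Σt_2 = 12.265 km; Σ(ρt)_1 = 85332.5; Σ(ρt)_2 = 28612.1 (in km·kg/m³).
e = (31.03 − 12.265) − (85332.5 − 28612.1) / 3260 = 1.37 km.

1.37 km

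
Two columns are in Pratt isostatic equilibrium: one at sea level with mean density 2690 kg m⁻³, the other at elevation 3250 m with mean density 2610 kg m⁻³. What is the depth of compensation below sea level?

106000 m

ρ_ref D = ρ (D + h) → D (ρ_ref − ρ) = ρ h.
D = ρ h/(ρ_ref − ρ) = 2610 × 3250 m/(2690 − 2610) = 106000 m.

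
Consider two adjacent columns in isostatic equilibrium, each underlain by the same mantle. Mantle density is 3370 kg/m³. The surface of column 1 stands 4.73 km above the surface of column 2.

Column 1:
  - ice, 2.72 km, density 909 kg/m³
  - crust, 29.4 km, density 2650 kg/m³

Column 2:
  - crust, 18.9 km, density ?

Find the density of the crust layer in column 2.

Take the compensation level at the base of the deeper column (depth z_c below the surface of column 1) and equate Σ ρ_i t_i down to z_c; mantle fills any gap and the z_c terms cancel.
Column 1: 2.72×909 + 29.4×2650 + (z_c − 32.12)×3370
Column 2: 4.73×0 + 18.9×ρ + (z_c − 4.73 − 18.9)×3370
The z_c×3370 term appears on both sides and cancels. Collect the known terms of each column as K = Σ(ρt)_known − 3370 × (depth of known layers): K_1 = 80382.48 − 3370×32.12 = −27861.92; K_2 = 0 − 3370×(4.73 + 18.9) = −79633.1.
Balance: K_1 = K_2 + 18.9×ρ, so ρ = (K_1 − K_2)/18.9 = 51771.2/18.9 = 2740 kg/m³.

2740 kg/m³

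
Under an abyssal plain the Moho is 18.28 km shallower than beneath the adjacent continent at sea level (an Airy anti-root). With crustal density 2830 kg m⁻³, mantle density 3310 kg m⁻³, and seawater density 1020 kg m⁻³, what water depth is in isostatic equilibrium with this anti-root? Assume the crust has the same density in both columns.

4.85 km

Replacing a thickness d of crust by seawater at the top must be balanced by replacing crust with mantle at the base: d (ρ_c − ρ_w) = a (ρ_m − ρ_c).
d = a (ρ_m − ρ_c)/(ρ_c − ρ_w) = 18.28 km × 480/1810 = 4.85 km.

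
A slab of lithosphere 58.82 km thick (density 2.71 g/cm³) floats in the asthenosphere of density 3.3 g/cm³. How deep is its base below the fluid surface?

48.3 km

Draft d = t ρ_obj/ρ_fluid = 58.82 km × 2.71/3.3 = 48.3 km.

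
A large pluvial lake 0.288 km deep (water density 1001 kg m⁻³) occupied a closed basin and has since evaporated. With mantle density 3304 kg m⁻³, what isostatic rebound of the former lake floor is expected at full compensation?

0.0873 km

u = d ρ_w/ρ_m = 0.288 km × 1001/3304 = 0.0873 km.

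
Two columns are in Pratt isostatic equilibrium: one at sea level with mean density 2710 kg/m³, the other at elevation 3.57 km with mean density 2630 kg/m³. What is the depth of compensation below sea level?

117 km

ρ_ref D = ρ (D + h) → D (ρ_ref − ρ) = ρ h.
D = ρ h/(ρ_ref − ρ) = 2630 × 3.57 km/(2710 − 2630) = 117 km.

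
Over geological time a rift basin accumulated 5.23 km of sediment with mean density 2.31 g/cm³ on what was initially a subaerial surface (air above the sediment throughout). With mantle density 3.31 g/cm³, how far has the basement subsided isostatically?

3.65 km

Subaerial load: s = t ρ_sed / ρ_m = 5.23 km × 2.31/3.31 = 3.65 km.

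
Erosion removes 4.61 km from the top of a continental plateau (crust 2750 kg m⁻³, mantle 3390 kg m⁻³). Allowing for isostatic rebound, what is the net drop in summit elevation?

0.87 km

Rebound u = e ρ_c/ρ_m = 4.61 km × 2750/3390 = 3.74 km.
Net surface drop = e − u = 4.61 km − 3.74 km = e (ρ_m − ρ_c)/ρ_m = 0.87 km.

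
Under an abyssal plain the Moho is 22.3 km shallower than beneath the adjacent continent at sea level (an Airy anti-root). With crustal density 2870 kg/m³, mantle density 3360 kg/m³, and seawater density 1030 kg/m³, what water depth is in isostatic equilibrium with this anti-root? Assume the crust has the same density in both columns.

Replacing a thickness d of crust by seawater at the top must be balanced by replacing crust with mantle at the base: d (ρ_c − ρ_w) = a (ρ_m − ρ_c).
d = a (ρ_m − ρ_c)/(ρ_c − ρ_w) = 22.3 km × 490/1840 = 5.94 km.

5.94 km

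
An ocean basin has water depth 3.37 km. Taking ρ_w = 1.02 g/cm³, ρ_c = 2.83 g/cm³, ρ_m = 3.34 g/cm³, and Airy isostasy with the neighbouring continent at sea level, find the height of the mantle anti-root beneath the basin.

By Archimedes' principle applied to the lithosphere: replacing crust with seawater at the top is compensated by replacing crust with mantle at the base: d (ρ_c − ρ_w) = a (ρ_m − ρ_c).
a = d (ρ_c − ρ_w)/(ρ_m − ρ_c) = 3.37 km × 1.81/0.51 = 12 km.

12 km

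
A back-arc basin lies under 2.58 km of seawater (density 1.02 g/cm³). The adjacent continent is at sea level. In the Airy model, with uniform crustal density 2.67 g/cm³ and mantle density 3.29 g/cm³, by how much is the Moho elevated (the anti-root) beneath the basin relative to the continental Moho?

Isostatic balance requires: replacing crust with seawater at the top is compensated by replacing crust with mantle at the base: d (ρ_c − ρ_w) = a (ρ_m − ρ_c).
a = d (ρ_c − ρ_w)/(ρ_m − ρ_c) = 2.58 km × 1.65/0.62 = 6.87 km.

6.87 km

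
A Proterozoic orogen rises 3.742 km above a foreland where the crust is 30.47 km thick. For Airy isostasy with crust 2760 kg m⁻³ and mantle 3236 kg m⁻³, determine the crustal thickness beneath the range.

Root depth r = h ρ_c / (ρ_m − ρ_c) = 3.742 km × 2760 / 476 = 21.7 km.
Total thickness = T + h + r = 30.47 km + 3.742 km + 21.7 km = 55.9 km.

55.9 km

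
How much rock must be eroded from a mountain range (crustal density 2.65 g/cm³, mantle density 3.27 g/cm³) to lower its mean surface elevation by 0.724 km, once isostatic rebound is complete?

Net drop Δ = e − u = e − e ρ_c/ρ_m = e (ρ_m − ρ_c)/ρ_m.
e = Δ ρ_m/(ρ_m − ρ_c) = 0.724 km × 3.27/0.62 = 3.82 km.

3.82 km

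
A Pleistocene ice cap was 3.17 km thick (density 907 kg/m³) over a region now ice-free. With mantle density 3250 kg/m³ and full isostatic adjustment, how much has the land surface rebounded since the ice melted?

0.885 km

Removing the load lets mantle flow back in; uplift u satisfies ρ_ice t = ρ_m u.
u = t ρ_ice/ρ_m = 3.17 km × 907/3250 = 0.885 km.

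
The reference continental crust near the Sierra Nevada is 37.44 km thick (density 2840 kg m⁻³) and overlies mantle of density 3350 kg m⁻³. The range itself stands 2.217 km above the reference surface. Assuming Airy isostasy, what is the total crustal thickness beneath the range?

Root depth r = h ρ_c / (ρ_m − ρ_c) = 2.217 km × 2840 / 510 = 12.35 km.
Total thickness = T + h + r = 37.44 km + 2.217 km + 12.35 km = 52 km.

52 km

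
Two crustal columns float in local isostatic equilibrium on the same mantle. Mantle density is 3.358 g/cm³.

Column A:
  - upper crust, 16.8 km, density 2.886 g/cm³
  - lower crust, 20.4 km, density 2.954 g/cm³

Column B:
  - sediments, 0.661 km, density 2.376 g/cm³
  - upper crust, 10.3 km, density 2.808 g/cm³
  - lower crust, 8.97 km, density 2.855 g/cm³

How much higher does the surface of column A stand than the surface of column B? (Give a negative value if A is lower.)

1.59 km

For any compensation level in the mantle, the mantle terms cancel and isostasy reduces to e = (Σt_A − Σt_B) − (Σ(ρt)_A − Σ(ρt)_B) / ρ_m.
Σt_A = 37.2 km; Σt_B = 19.931 km; Σ(ρt)_A = 108.7464; Σ(ρt)_B = 56.102286 (in km·g/cm³).
e = (37.2 − 19.931) − (108.7464 − 56.102286) / 3.358 = 1.59 km.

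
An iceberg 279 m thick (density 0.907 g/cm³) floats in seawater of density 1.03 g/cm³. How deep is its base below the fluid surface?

246 m

Draft d = t ρ_obj/ρ_fluid = 279 m × 0.907/1.03 = 246 m.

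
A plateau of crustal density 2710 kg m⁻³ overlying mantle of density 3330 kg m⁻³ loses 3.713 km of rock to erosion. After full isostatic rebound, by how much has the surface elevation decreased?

Rebound u = e ρ_c/ρ_m = 3.713 km × 2710/3330 = 3.022 km.
Net surface drop = e − u = 3.713 km − 3.022 km = e (ρ_m − ρ_c)/ρ_m = 0.691 km.

0.691 km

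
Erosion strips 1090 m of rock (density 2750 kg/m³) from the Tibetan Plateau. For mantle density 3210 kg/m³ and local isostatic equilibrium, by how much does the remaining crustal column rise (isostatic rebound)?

934 m

Unloading: uplift u = e ρ_c/ρ_m = 1090 m × 2750/3210 = 934 m.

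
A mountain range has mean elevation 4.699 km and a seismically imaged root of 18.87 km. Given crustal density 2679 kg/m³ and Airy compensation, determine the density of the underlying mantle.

Airy balance: ρ_c h = (ρ_m − ρ_c) r → ρ_m = ρ_c (1 + h/r).
ρ_m = 2679 × (1 + 4.699 km/18.87 km) = 3350 kg/m³.

3350 kg/m³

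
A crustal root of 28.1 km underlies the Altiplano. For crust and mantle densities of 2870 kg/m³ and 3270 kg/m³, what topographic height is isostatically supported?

3.92 km

By Archimedes' principle applied to the lithosphere: ρ_c h = (ρ_m − ρ_c) r.
h = r (ρ_m − ρ_c) / ρ_c = 28.1 km × (3270 − 2870) / 2870 = 3.92 km.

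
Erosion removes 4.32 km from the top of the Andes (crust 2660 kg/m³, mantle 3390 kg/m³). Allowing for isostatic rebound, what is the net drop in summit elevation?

Rebound u = e ρ_c/ρ_m = 4.32 km × 2660/3390 = 3.39 km.
Net surface drop = e − u = 4.32 km − 3.39 km = e (ρ_m − ρ_c)/ρ_m = 0.93 km.

0.93 km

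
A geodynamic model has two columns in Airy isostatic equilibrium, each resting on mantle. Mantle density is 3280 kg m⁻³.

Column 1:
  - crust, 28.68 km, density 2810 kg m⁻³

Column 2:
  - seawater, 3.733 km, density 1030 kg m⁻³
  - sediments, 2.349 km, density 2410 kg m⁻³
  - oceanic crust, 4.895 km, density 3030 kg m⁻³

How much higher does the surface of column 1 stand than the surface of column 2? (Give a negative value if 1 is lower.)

For any compensation level in the mantle, the mantle terms cancel and isostasy reduces to e = (Σt_1 − Σt_2) − (Σ(ρt)_1 − Σ(ρt)_2) / ρ_m.
Σt_1 = 28.68 km; Σt_2 = 10.977 km; Σ(ρt)_1 = 80590.8; Σ(ρt)_2 = 24337.93 (in km·kg m⁻³).
e = (28.68 − 10.977) − (80590.8 − 24337.93) / 3280 = 0.553 km.

0.553 km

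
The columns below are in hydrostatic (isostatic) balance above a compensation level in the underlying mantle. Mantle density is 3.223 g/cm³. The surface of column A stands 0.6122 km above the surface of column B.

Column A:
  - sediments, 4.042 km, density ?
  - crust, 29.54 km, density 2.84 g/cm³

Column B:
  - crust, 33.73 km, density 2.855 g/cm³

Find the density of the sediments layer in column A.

2.46 g/cm³

Take the compensation level at the base of the deeper column (depth z_c below the surface of column A) and equate Σ ρ_i t_i down to z_c; mantle fills any gap and the z_c terms cancel.
Column A: 4.042×ρ + 29.54×2.84 + (z_c − 33.582)×3.223
Column B: 0.6122×0 + 33.73×2.855 + (z_c − 0.6122 − 33.73)×3.223
The z_c×3.223 term appears on both sides and cancels. Collect the known terms of each column as K = Σ(ρt)_known − 3.223 × (depth of known layers): K_A = 83.8936 − 3.223×33.582 = −24.341186; K_B = 96.29915 − 3.223×(0.6122 + 33.73) = −14.3857606.
Balance: K_A + 4.042×ρ = K_B, so ρ = (K_B − K_A)/4.042 = 9.95543/4.042 = 2.46 g/cm³.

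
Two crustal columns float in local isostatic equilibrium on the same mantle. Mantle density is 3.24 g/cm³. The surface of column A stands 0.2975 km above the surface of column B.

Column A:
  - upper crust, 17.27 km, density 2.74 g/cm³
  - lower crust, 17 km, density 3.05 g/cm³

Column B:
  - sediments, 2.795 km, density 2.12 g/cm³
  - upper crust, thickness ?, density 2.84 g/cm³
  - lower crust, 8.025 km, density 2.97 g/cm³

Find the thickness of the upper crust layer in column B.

14 km

Take the compensation level at the base of the deeper column (depth z_c below the surface of column A) and equate Σ ρ_i t_i down to z_c; mantle fills any gap and the z_c terms cancel.
Column A: 17.27×2.74 + 17×3.05 + (z_c − 34.27)×3.24
Column B: 0.2975×0 + 2.795×2.12 + x×2.84 + 8.025×2.97 + (z_c − 0.2975 − 10.82 − x)×3.24
The z_c×3.24 term appears on both sides and cancels. Collect the known terms of each column as K = Σ(ρt)_known − 3.24 × (depth of known layers): K_A = 99.1698 − 3.24×34.27 = −11.865; K_B = 29.75965 − 3.24×(0.2975 + 10.82) = −6.26105.
Balance: K_A = K_B − x×(3.24 − 2.84), so x = (K_B − K_A)/(3.24 − 2.84) = 5.60395/0.4 = 14 km.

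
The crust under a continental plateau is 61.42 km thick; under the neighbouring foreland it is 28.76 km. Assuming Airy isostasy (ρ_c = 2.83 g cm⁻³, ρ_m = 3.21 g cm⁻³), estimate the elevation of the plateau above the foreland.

Excess crust Δ = 61.42 km − 28.76 km = 32.66 km, split between elevation h and root r with h + r = Δ.
Airy balance ρ_c h = (ρ_m − ρ_c) r gives r = h ρ_c/(ρ_m − ρ_c), so h (1 + ρ_c/(ρ_m − ρ_c)) = Δ, i.e. h = Δ (ρ_m − ρ_c)/ρ_m.
h = 32.66 km × 0.38/3.21 = 3.87 km.

3.87 km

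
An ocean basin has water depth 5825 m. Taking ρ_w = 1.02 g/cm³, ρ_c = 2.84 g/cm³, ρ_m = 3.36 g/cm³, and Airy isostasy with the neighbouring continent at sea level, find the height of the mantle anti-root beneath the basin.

By Archimedes' principle applied to the lithosphere: replacing crust with seawater at the top is compensated by replacing crust with mantle at the base: d (ρ_c − ρ_w) = a (ρ_m − ρ_c).
a = d (ρ_c − ρ_w)/(ρ_m − ρ_c) = 5825 m × 1.82/0.52 = 20400 m.

20400 m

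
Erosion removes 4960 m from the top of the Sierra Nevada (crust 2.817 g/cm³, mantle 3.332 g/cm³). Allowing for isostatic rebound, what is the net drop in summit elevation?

767 m

Rebound u = e ρ_c/ρ_m = 4960 m × 2.817/3.332 = 4193 m.
Net surface drop = e − u = 4960 m − 4193 m = e (ρ_m − ρ_c)/ρ_m = 767 m.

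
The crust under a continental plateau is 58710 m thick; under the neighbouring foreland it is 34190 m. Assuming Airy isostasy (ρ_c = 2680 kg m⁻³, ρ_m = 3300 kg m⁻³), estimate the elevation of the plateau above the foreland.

Excess crust Δ = 58710 m − 34190 m = 24520 m, split between elevation h and root r with h + r = Δ.
Airy balance ρ_c h = (ρ_m − ρ_c) r gives r = h ρ_c/(ρ_m − ρ_c), so h (1 + ρ_c/(ρ_m − ρ_c)) = Δ, i.e. h = Δ (ρ_m − ρ_c)/ρ_m.
h = 24520 m × 620/3300 = 4610 m.

4610 m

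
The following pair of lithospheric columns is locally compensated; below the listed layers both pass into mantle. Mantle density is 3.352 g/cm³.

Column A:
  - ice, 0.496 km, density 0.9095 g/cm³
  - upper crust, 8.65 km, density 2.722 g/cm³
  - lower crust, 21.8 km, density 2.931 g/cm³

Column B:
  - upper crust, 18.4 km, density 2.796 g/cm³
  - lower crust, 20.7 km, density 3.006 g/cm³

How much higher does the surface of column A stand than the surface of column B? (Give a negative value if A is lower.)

−0.464 km

For any compensation level in the mantle, the mantle terms cancel and isostasy reduces to e = (Σt_A − Σt_B) − (Σ(ρt)_A − Σ(ρt)_B) / ρ_m.
Σt_A = 30.946 km; Σt_B = 39.1 km; Σ(ρt)_A = 87.892212; Σ(ρt)_B = 113.6706 (in km·g/cm³).
e = (30.946 − 39.1) − (87.892212 − 113.6706) / 3.352 = −0.464 km.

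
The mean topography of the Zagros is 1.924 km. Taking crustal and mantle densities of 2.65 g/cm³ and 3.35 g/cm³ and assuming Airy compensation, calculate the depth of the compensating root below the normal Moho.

7.28 km

In Airy isostatic equilibrium: the weight of the topography is balanced by the buoyancy of the root, ρ_c h = (ρ_m − ρ_c) r.
r = h · ρ_c / (ρ_m − ρ_c) = 1.924 km × 2.65 / (3.35 − 2.65) = 7.28 km.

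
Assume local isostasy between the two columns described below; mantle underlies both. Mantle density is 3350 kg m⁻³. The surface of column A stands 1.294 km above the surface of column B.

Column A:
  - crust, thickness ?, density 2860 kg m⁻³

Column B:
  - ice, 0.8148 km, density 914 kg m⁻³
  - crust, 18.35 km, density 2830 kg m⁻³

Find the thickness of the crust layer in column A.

32.4 km

Take the compensation level at the base of the deeper column (depth z_c below the surface of column A) and equate Σ ρ_i t_i down to z_c; mantle fills any gap and the z_c terms cancel.
Column A: x×2860 + (z_c − 0 − x)×3350
Column B: 1.294×0 + 0.8148×914 + 18.35×2830 + (z_c − 1.294 − 19.1648)×3350
The z_c×3350 term appears on both sides and cancels. Collect the known terms of each column as K = Σ(ρt)_known − 3350 × (depth of known layers): K_A = 0 − 3350×0 = 0; K_B = 52675.2272 − 3350×(1.294 + 19.1648) = −15861.7528.
Balance: K_A − x×(3350 − 2860) = K_B, so x = (K_A − K_B)/(3350 − 2860) = 15861.8/490 = 32.4 km.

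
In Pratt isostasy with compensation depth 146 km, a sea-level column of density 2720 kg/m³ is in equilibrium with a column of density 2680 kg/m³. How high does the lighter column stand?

2.18 km

ρ_ref D = ρ (D + h) → h = D (ρ_ref − ρ)/ρ.
h = 146 km × (2720 − 2680)/2680 = 2.18 km.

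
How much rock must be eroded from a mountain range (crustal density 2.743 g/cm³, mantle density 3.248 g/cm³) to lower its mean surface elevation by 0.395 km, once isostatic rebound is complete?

2.54 km

Net drop Δ = e − u = e − e ρ_c/ρ_m = e (ρ_m − ρ_c)/ρ_m.
e = Δ ρ_m/(ρ_m − ρ_c) = 0.395 km × 3.248/0.505 = 2.54 km.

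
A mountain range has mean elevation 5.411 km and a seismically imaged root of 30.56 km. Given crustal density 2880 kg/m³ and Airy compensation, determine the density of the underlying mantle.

3390 kg/m³

Airy balance: ρ_c h = (ρ_m − ρ_c) r → ρ_m = ρ_c (1 + h/r).
ρ_m = 2880 × (1 + 5.411 km/30.56 km) = 3390 kg/m³.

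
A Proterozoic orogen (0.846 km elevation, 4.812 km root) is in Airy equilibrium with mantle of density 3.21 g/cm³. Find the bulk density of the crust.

ρ_c h = (ρ_m − ρ_c) r → ρ_c (h + r) = ρ_m r → ρ_c = ρ_m r / (h + r).
ρ_c = 3.21 × 4.812 km / (0.846 km + 4.812 km) = 2.73 g/cm³.

2.73 g/cm³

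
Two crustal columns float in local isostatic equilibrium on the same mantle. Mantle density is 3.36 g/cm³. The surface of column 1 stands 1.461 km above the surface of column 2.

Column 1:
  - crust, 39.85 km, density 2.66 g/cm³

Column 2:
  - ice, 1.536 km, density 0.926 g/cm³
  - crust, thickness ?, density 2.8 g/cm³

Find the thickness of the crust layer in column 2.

Take the compensation level at the base of the deeper column (depth z_c below the surface of column 1) and equate Σ ρ_i t_i down to z_c; mantle fills any gap and the z_c terms cancel.
Column 1: 39.85×2.66 + (z_c − 39.85)×3.36
Column 2: 1.461×0 + 1.536×0.926 + x×2.8 + (z_c − 1.461 − 1.536 − x)×3.36
The z_c×3.36 term appears on both sides and cancels. Collect the known terms of each column as K = Σ(ρt)_known − 3.36 × (depth of known layers): K_1 = 106.001 − 3.36×39.85 = −27.895; K_2 = 1.422336 − 3.36×(1.461 + 1.536) = −8.647584.
Balance: K_1 = K_2 − x×(3.36 − 2.8), so x = (K_2 − K_1)/(3.36 − 2.8) = 19.2474/0.56 = 34.4 km.

34.4 km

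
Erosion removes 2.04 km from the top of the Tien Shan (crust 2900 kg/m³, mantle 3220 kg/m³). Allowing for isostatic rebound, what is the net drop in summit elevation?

Rebound u = e ρ_c/ρ_m = 2.04 km × 2900/3220 = 1.837 km.
Net surface drop = e − u = 2.04 km − 1.837 km = e (ρ_m − ρ_c)/ρ_m = 0.203 km.

0.203 km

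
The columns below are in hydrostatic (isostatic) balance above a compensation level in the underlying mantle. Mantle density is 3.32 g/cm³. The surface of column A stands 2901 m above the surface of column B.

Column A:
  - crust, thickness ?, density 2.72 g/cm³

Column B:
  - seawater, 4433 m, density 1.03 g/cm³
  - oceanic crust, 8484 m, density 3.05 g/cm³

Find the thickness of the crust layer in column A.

36800 m

Take the compensation level at the base of the deeper column (depth z_c below the surface of column A) and equate Σ ρ_i t_i down to z_c; mantle fills any gap and the z_c terms cancel.
Column A: x×2.72 + (z_c − 0 − x)×3.32
Column B: 2901×0 + 4433×1.03 + 8484×3.05 + (z_c − 2901 − 12917)×3.32
The z_c×3.32 term appears on both sides and cancels. Collect the known terms of each column as K = Σ(ρt)_known − 3.32 × (depth of known layers): K_A = 0 − 3.32×0 = 0; K_B = 30442.19 − 3.32×(2901 + 12917) = −22073.57.
Balance: K_A − x×(3.32 − 2.72) = K_B, so x = (K_A − K_B)/(3.32 − 2.72) = 22073.6/0.6 = 36800 m.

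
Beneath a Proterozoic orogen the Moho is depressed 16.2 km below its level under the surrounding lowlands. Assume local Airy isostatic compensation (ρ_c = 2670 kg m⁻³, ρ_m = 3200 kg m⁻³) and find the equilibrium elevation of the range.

3.22 km

By Archimedes' principle applied to the lithosphere: ρ_c h = (ρ_m − ρ_c) r.
h = r (ρ_m − ρ_c) / ρ_c = 16.2 km × (3200 − 2670) / 2670 = 3.22 km.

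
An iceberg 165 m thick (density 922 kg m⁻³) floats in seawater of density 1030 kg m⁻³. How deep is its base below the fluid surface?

Draft d = t ρ_obj/ρ_fluid = 165 m × 922/1030 = 148 m.

148 m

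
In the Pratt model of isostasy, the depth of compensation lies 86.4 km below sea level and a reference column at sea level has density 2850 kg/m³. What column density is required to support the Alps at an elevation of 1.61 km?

2800 kg/m³

Pratt balance: ρ_ref D = ρ (D + h).
ρ = ρ_ref D/(D + h) = 2850 × 86.4 km/(86.4 km + 1.61 km) = 2800 kg/m³.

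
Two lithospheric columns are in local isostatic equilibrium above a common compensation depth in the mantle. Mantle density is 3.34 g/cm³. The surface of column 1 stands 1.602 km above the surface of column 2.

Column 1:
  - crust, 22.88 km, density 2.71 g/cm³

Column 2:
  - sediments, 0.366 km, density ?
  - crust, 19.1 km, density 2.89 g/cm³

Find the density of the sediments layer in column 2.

Take the compensation level at the base of the deeper column (depth z_c below the surface of column 1) and equate Σ ρ_i t_i down to z_c; mantle fills any gap and the z_c terms cancel.
Column 1: 22.88×2.71 + (z_c − 22.88)×3.34
Column 2: 1.602×0 + 0.366×ρ + 19.1×2.89 + (z_c − 1.602 − 19.466)×3.34
The z_c×3.34 term appears on both sides and cancels. Collect the known terms of each column as K = Σ(ρt)_known − 3.34 × (depth of known layers): K_1 = 62.0048 − 3.34×22.88 = −14.4144; K_2 = 55.199 − 3.34×(1.602 + 19.466) = −15.16812.
Balance: K_1 = K_2 + 0.366×ρ, so ρ = (K_1 − K_2)/0.366 = 0.75372/0.366 = 2.06 g/cm³.

2.06 g/cm³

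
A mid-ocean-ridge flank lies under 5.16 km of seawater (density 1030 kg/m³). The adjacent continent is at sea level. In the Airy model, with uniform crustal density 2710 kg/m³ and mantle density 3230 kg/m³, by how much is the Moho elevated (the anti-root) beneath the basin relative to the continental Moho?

16.7 km

For local isostatic compensation: replacing crust with seawater at the top is compensated by replacing crust with mantle at the base: d (ρ_c − ρ_w) = a (ρ_m − ρ_c).
a = d (ρ_c − ρ_w)/(ρ_m − ρ_c) = 5.16 km × 1680/520 = 16.7 km.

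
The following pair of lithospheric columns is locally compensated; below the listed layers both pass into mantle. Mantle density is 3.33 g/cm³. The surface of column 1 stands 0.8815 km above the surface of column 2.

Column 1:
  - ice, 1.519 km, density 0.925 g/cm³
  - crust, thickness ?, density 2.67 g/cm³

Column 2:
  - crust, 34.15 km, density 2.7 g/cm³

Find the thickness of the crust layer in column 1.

31.5 km

Take the compensation level at the base of the deeper column (depth z_c below the surface of column 1) and equate Σ ρ_i t_i down to z_c; mantle fills any gap and the z_c terms cancel.
Column 1: 1.519×0.925 + x×2.67 + (z_c − 1.519 − x)×3.33
Column 2: 0.8815×0 + 34.15×2.7 + (z_c − 0.8815 − 34.15)×3.33
The z_c×3.33 term appears on both sides and cancels. Collect the known terms of each column as K = Σ(ρt)_known − 3.33 × (depth of known layers): K_1 = 1.405075 − 3.33×1.519 = −3.653195; K_2 = 92.205 − 3.33×(0.8815 + 34.15) = −24.449895.
Balance: K_1 − x×(3.33 − 2.67) = K_2, so x = (K_1 − K_2)/(3.33 − 2.67) = 20.7967/0.66 = 31.5 km.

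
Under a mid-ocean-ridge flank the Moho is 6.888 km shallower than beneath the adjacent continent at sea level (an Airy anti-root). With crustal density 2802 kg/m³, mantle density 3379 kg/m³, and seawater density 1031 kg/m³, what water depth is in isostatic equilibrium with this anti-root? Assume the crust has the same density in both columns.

Replacing a thickness d of crust by seawater at the top must be balanced by replacing crust with mantle at the base: d (ρ_c − ρ_w) = a (ρ_m − ρ_c).
d = a (ρ_m − ρ_c)/(ρ_c − ρ_w) = 6.888 km × 577/1771 = 2.24 km.

2.24 km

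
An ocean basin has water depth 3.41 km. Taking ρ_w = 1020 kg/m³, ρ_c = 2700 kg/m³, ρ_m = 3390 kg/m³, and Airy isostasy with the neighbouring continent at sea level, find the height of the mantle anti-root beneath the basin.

In Airy isostatic equilibrium: replacing crust with seawater at the top is compensated by replacing crust with mantle at the base: d (ρ_c − ρ_w) = a (ρ_m − ρ_c).
a = d (ρ_c − ρ_w)/(ρ_m − ρ_c) = 3.41 km × 1680/690 = 8.3 km.

8.3 km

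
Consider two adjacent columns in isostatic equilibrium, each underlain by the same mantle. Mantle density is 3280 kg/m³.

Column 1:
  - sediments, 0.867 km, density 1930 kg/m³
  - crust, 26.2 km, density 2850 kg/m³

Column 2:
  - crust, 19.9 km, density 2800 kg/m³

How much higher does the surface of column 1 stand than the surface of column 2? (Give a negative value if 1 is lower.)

For any compensation level in the mantle, the mantle terms cancel and isostasy reduces to e = (Σt_1 − Σt_2) − (Σ(ρt)_1 − Σ(ρt)_2) / ρ_m.
Σt_1 = 27.067 km; Σt_2 = 19.9 km; Σ(ρt)_1 = 76343.31; Σ(ρt)_2 = 55720 (in km·kg/m³).
e = (27.067 − 19.9) − (76343.31 − 55720) / 3280 = 0.879 km.

0.879 km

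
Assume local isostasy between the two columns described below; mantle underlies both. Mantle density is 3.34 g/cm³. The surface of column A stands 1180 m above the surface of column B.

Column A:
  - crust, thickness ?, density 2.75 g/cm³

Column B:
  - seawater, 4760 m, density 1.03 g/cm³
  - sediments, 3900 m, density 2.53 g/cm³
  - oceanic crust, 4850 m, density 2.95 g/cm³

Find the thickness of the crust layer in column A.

Take the compensation level at the base of the deeper column (depth z_c below the surface of column A) and equate Σ ρ_i t_i down to z_c; mantle fills any gap and the z_c terms cancel.
Column A: x×2.75 + (z_c − 0 − x)×3.34
Column B: 1180×0 + 4760×1.03 + 3900×2.53 + 4850×2.95 + (z_c − 1180 − 13510)×3.34
The z_c×3.34 term appears on both sides and cancels. Collect the known terms of each column as K = Σ(ρt)_known − 3.34 × (depth of known layers): K_A = 0 − 3.34×0 = 0; K_B = 29077.3 − 3.34×(1180 + 13510) = −19987.3.
Balance: K_A − x×(3.34 − 2.75) = K_B, so x = (K_A − K_B)/(3.34 − 2.75) = 19987.3/0.59 = 33900 m.

33900 m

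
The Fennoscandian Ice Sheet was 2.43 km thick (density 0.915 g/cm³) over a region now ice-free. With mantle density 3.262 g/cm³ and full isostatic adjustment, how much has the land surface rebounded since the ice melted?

0.682 km

Removing the load lets mantle flow back in; uplift u satisfies ρ_ice t = ρ_m u.
u = t ρ_ice/ρ_m = 2.43 km × 0.915/3.262 = 0.682 km.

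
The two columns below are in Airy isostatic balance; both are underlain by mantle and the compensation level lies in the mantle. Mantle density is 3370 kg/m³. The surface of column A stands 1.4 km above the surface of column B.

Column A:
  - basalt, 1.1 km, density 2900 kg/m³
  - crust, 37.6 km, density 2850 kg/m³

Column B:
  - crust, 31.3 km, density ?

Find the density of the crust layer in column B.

Take the compensation level at the base of the deeper column (depth z_c below the surface of column A) and equate Σ ρ_i t_i down to z_c; mantle fills any gap and the z_c terms cancel.
Column A: 1.1×2900 + 37.6×2850 + (z_c − 38.7)×3370
Column B: 1.4×0 + 31.3×ρ + (z_c − 1.4 − 31.3)×3370
The z_c×3370 term appears on both sides and cancels. Collect the known terms of each column as K = Σ(ρt)_known − 3370 × (depth of known layers): K_A = 110350 − 3370×38.7 = −20069; K_B = 0 − 3370×(1.4 + 31.3) = −110199.
Balance: K_A = K_B + 31.3×ρ, so ρ = (K_A − K_B)/31.3 = 90130/31.3 = 2880 kg/m³.

2880 kg/m³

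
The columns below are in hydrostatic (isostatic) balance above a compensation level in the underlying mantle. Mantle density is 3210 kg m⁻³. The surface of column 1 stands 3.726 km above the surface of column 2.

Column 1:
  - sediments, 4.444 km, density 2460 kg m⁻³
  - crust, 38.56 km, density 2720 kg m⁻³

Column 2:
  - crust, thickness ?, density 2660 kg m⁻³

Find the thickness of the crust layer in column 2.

18.7 km

Take the compensation level at the base of the deeper column (depth z_c below the surface of column 1) and equate Σ ρ_i t_i down to z_c; mantle fills any gap and the z_c terms cancel.
Column 1: 4.444×2460 + 38.56×2720 + (z_c − 43.004)×3210
Column 2: 3.726×0 + x×2660 + (z_c − 3.726 − 0 − x)×3210
The z_c×3210 term appears on both sides and cancels. Collect the known terms of each column as K = Σ(ρt)_known − 3210 × (depth of known layers): K_1 = 115815.44 − 3210×43.004 = −22227.4; K_2 = 0 − 3210×(3.726 + 0) = −11960.46.
Balance: K_1 = K_2 − x×(3210 − 2660), so x = (K_2 − K_1)/(3210 − 2660) = 10266.9/550 = 18.7 km.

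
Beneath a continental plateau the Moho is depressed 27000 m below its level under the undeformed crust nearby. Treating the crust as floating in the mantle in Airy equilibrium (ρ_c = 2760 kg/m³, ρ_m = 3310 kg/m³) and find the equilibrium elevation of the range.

Isostatic balance requires: ρ_c h = (ρ_m − ρ_c) r.
h = r (ρ_m − ρ_c) / ρ_c = 27000 m × (3310 − 2760) / 2760 = 5380 m.

5380 m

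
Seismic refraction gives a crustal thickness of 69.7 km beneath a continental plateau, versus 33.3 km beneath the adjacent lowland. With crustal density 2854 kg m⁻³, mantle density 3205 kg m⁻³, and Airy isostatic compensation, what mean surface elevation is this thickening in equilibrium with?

3.99 km

Excess crust Δ = 69.7 km − 33.3 km = 36.4 km, split between elevation h and root r with h + r = Δ.
Airy balance ρ_c h = (ρ_m − ρ_c) r gives r = h ρ_c/(ρ_m − ρ_c), so h (1 + ρ_c/(ρ_m − ρ_c)) = Δ, i.e. h = Δ (ρ_m − ρ_c)/ρ_m.
h = 36.4 km × 351/3205 = 3.99 km.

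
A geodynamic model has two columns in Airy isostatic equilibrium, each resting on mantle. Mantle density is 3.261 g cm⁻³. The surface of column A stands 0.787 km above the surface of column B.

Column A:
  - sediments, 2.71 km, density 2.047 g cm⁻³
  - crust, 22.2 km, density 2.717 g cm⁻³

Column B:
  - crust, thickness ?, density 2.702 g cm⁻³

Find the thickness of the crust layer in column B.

22.9 km

Take the compensation level at the base of the deeper column (depth z_c below the surface of column A) and equate Σ ρ_i t_i down to z_c; mantle fills any gap and the z_c terms cancel.
Column A: 2.71×2.047 + 22.2×2.717 + (z_c − 24.91)×3.261
Column B: 0.787×0 + x×2.702 + (z_c − 0.787 − 0 − x)×3.261
The z_c×3.261 term appears on both sides and cancels. Collect the known terms of each column as K = Σ(ρt)_known − 3.261 × (depth of known layers): K_A = 65.86477 − 3.261×24.91 = −15.36674; K_B = 0 − 3.261×(0.787 + 0) = −2.566407.
Balance: K_A = K_B − x×(3.261 − 2.702), so x = (K_B − K_A)/(3.261 − 2.702) = 12.8003/0.559 = 22.9 km.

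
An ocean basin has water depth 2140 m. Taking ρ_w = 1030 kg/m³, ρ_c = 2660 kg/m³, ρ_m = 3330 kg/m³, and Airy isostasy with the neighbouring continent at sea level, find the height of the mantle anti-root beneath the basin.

For local isostatic compensation: replacing crust with seawater at the top is compensated by replacing crust with mantle at the base: d (ρ_c − ρ_w) = a (ρ_m − ρ_c).
a = d (ρ_c − ρ_w)/(ρ_m − ρ_c) = 2140 m × 1630/670 = 5210 m.

5210 m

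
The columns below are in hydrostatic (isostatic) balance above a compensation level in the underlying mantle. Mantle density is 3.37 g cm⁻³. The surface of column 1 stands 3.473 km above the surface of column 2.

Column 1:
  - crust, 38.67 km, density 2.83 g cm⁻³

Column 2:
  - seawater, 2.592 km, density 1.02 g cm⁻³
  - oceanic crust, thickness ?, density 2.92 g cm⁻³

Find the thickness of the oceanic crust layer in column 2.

6.86 km

Take the compensation level at the base of the deeper column (depth z_c below the surface of column 1) and equate Σ ρ_i t_i down to z_c; mantle fills any gap and the z_c terms cancel.
Column 1: 38.67×2.83 + (z_c − 38.67)×3.37
Column 2: 3.473×0 + 2.592×1.02 + x×2.92 + (z_c − 3.473 − 2.592 − x)×3.37
The z_c×3.37 term appears on both sides and cancels. Collect the known terms of each column as K = Σ(ρt)_known − 3.37 × (depth of known layers): K_1 = 109.4361 − 3.37×38.67 = −20.8818; K_2 = 2.64384 − 3.37×(3.473 + 2.592) = −17.79521.
Balance: K_1 = K_2 − x×(3.37 − 2.92), so x = (K_2 − K_1)/(3.37 − 2.92) = 3.08659/0.45 = 6.86 km.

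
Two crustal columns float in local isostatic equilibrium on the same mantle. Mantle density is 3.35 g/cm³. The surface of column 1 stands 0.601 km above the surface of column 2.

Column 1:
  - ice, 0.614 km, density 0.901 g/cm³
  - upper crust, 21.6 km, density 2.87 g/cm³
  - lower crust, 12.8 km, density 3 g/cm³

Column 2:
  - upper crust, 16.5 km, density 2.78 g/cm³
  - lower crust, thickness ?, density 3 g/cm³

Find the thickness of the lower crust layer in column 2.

Take the compensation level at the base of the deeper column (depth z_c below the surface of column 1) and equate Σ ρ_i t_i down to z_c; mantle fills any gap and the z_c terms cancel.
Column 1: 0.614×0.901 + 21.6×2.87 + 12.8×3 + (z_c − 35.014)×3.35
Column 2: 0.601×0 + 16.5×2.78 + x×3 + (z_c − 0.601 − 16.5 − x)×3.35
The z_c×3.35 term appears on both sides and cancels. Collect the known terms of each column as K = Σ(ρt)_known − 3.35 × (depth of known layers): K_1 = 100.945214 − 3.35×35.014 = −16.351686; K_2 = 45.87 − 3.35×(0.601 + 16.5) = −11.41835.
Balance: K_1 = K_2 − x×(3.35 − 3), so x = (K_2 − K_1)/(3.35 − 3) = 4.93334/0.35 = 14.1 km.

14.1 km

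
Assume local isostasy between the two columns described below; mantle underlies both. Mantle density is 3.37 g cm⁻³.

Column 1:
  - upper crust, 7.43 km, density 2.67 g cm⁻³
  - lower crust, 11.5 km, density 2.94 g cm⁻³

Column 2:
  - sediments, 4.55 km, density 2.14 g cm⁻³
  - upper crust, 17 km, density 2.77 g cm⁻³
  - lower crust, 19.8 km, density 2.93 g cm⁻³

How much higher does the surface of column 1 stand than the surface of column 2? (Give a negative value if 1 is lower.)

For any compensation level in the mantle, the mantle terms cancel and isostasy reduces to e = (Σt_1 − Σt_2) − (Σ(ρt)_1 − Σ(ρt)_2) / ρ_m.
Σt_1 = 18.93 km; Σt_2 = 41.35 km; Σ(ρt)_1 = 53.6481; Σ(ρt)_2 = 114.841 (in km·g cm⁻³).
e = (18.93 − 41.35) − (53.6481 − 114.841) / 3.37 = −4.26 km.

−4.26 km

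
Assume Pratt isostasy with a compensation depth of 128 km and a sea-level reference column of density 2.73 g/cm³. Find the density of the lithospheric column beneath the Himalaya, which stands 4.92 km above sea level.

Pratt balance: ρ_ref D = ρ (D + h).
ρ = ρ_ref D/(D + h) = 2.73 × 128 km/(128 km + 4.92 km) = 2.63 g/cm³.

2.63 g/cm³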